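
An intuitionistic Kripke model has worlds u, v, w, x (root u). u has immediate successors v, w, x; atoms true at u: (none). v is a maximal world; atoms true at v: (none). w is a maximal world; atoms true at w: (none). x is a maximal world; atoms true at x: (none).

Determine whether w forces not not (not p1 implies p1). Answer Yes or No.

No

w does not force not not (not p1 implies p1) since w is accessible from w and w forces not (not p1 implies p1).
w forces not (not p1 implies p1): no world accessible from w forces not p1 implies p1.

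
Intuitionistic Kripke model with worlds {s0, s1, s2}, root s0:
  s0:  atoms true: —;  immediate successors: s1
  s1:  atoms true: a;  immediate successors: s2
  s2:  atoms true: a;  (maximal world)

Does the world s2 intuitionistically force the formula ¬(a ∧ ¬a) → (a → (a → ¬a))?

No

s2 ⊮ ¬(a ∧ ¬a) → (a → (a → ¬a)): already at s2 itself, s2 ⊩ ¬(a ∧ ¬a) but s2 ⊮ a → (a → ¬a).
s2 ⊮ a → (a → ¬a): already at s2 itself, s2 ⊩ a but s2 ⊮ a → ¬a.
s2 ⊮ a → ¬a: already at s2 itself, s2 ⊩ a but s2 ⊮ ¬a.
s2 ⊮ ¬a since s2 is accessible from s2 and s2 ⊩ a.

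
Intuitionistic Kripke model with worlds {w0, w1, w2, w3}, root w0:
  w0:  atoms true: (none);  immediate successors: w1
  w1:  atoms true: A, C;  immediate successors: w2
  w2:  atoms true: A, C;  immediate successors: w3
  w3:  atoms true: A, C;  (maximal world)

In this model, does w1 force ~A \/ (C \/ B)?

w1 ||- ~A \/ (C \/ B) via the disjunct C \/ B.

Yes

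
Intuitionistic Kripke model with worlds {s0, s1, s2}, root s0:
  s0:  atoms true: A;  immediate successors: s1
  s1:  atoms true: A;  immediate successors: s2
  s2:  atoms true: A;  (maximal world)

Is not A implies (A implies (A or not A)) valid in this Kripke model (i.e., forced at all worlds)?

Yes

s0 forces not A implies (A implies (A or not A)) vacuously: no world accessible from s0 forces the antecedent not A.
Since the root s0 forces not A implies (A implies (A or not A)) and forcing is persistent (monotone upward), every world forces it.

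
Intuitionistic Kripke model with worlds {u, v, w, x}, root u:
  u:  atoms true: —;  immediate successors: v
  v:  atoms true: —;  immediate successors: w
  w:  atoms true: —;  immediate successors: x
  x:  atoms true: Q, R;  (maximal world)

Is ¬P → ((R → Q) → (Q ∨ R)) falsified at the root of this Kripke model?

u ⊮ ¬P → ((R → Q) → (Q ∨ R)): already at u itself, u ⊩ ¬P but u ⊮ (R → Q) → (Q ∨ R).
u ⊮ (R → Q) → (Q ∨ R): already at u itself, u ⊩ R → Q but u ⊮ Q ∨ R.
u ⊮ Q ∨ R: neither disjunct is forced at u.
u lacks atom Q, so u ⊮ Q.
So the root u does not force ¬P → ((R → Q) → (Q ∨ R)); the model is a countermodel.

Yes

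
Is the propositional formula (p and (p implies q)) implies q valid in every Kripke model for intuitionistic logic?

Yes

This is modus ponens in implicational form, which is intuitionistically derivable.
If a world forces p and p implies q, then applying the implication at that world (which is accessible from itself) gives q.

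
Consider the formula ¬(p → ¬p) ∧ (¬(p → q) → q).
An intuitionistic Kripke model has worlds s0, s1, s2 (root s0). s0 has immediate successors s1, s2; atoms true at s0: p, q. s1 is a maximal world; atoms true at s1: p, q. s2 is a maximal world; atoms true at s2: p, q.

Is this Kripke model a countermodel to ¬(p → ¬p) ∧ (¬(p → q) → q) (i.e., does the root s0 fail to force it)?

s0 ⊩ ¬(p → ¬p) ∧ (¬(p → q) → q) since s0 forces both conjuncts.
So the root s0 forces ¬(p → ¬p) ∧ (¬(p → q) → q); the model is not a countermodel.

No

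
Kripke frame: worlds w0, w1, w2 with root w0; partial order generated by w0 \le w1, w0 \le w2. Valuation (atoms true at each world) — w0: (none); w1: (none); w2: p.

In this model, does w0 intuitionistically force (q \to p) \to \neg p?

No

w0 \nVdash (q \to p) \to \neg p: already at w0 itself, w0 \Vdash q \to p but w0 \nVdash \neg p.
w0 \nVdash \neg p since w2 is accessible from w0 and w2 \Vdash p.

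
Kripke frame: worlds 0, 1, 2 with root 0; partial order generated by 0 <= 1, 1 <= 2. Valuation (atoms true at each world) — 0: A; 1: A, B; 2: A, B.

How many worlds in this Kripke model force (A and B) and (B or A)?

2

0: does not force it — 0 does not force (A and B) and (B or A) since 0 fails A and B.
1: forces it.
2: forces it.
Worlds forcing the formula: {1, 2}.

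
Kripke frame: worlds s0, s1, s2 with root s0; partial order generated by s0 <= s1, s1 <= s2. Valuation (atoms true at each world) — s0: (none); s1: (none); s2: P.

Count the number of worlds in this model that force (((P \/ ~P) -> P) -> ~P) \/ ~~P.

3

s0: forces it.
s1: forces it.
s2: forces it.
Worlds forcing the formula: {s0, s1, s2}.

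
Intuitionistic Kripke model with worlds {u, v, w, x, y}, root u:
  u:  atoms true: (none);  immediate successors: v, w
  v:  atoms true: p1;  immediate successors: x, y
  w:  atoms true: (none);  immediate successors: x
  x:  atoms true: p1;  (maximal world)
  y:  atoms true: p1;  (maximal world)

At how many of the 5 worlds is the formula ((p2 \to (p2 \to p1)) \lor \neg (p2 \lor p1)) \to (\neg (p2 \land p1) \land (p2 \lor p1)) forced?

3

u: does not force it — u \nVdash ((p2 \to (p2 \to p1)) \lor \neg (p2 \lor p1)) \to (\neg (p2 \land p1) \land (p2 \lor p1)): already at u itself, u \Vdash (p2 \to (p2 \to p1)) \lor \neg (p2 \lor p1) but u \nVdash \neg (p2 \land p1) \land (p2 \lor p1).
v: forces it.
w: does not force it — w \nVdash ((p2 \to (p2 \to p1)) \lor \neg (p2 \lor p1)) \to (\neg (p2 \land p1) \land (p2 \lor p1)): already at w itself, w \Vdash (p2 \to (p2 \to p1)) \lor \neg (p2 \lor p1) but w \nVdash \neg (p2 \land p1) \land (p2 \lor p1).
x: forces it.
y: forces it.
Worlds forcing the formula: {v, x, y}.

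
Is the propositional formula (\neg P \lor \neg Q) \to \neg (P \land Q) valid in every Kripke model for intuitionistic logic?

Yes

This is a constructively valid De Morgan direction (disjunction of negations to negated conjunction), which is intuitionistically derivable.
If \neg P holds at a world then no accessible world forces P, hence none forces P \land Q; likewise for \neg Q.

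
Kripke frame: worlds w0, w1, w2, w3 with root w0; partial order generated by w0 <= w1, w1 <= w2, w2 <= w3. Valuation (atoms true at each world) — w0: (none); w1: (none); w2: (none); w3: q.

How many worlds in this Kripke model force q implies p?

0

w0: does not force it — w0 does not force q implies p: at the accessible world w3, w3 forces q but w3 does not force p.
w1: does not force it — w1 does not force q implies p: at the accessible world w3, w3 forces q but w3 does not force p.
w2: does not force it — w2 does not force q implies p: at the accessible world w3, w3 forces q but w3 does not force p.
w3: does not force it.
Worlds forcing the formula: { }.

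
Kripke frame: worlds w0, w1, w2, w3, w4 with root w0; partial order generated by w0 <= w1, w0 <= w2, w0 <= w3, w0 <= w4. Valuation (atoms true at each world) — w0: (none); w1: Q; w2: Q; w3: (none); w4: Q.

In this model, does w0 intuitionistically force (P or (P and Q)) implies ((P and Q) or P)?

w0 forces (P or (P and Q)) implies ((P and Q) or P) vacuously: no world accessible from w0 forces the antecedent P or (P and Q).

Yes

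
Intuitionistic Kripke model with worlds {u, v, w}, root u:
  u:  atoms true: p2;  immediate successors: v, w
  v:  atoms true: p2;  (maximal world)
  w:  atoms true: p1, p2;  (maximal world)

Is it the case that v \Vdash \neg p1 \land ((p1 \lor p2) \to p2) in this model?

v \Vdash \neg p1 \land ((p1 \lor p2) \to p2) since v forces both conjuncts.

Yes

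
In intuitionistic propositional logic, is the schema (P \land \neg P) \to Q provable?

This is an instance of ex falso quodlibet, which is intuitionistically derivable.
No world can force both P and \neg P, so the antecedent P \land \neg P is never forced and the implication holds vacuously at every world.

Yes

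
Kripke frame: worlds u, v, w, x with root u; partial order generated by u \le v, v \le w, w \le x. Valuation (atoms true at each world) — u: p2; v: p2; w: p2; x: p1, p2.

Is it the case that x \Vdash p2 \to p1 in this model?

x \Vdash p2 \to p1: every world accessible from x that forces p2 (namely x) also forces p1.

Yes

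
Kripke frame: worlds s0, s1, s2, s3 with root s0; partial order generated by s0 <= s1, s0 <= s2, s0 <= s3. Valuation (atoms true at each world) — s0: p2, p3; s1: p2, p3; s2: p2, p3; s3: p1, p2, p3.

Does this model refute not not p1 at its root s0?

Yes

s0 does not force not not p1 since s1 is accessible from s0 and s1 forces not p1.
s1 forces not p1: no world accessible from s1 forces p1.
So the root s0 does not force not not p1; the model is a countermodel.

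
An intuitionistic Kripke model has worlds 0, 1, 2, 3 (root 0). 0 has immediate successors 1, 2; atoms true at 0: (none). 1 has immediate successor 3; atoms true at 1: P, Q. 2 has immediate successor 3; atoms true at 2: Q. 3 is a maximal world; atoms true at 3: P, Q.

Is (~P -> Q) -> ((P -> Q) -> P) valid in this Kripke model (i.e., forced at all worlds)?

Not every world: 0 ||-/- (~P -> Q) -> ((P -> Q) -> P).
0 ||-/- (~P -> Q) -> ((P -> Q) -> P): already at 0 itself, 0 ||- ~P -> Q but 0 ||-/- (P -> Q) -> P.
0 ||-/- (P -> Q) -> P: already at 0 itself, 0 ||- P -> Q but 0 ||-/- P.
0 lacks atom P, so 0 ||-/- P.

No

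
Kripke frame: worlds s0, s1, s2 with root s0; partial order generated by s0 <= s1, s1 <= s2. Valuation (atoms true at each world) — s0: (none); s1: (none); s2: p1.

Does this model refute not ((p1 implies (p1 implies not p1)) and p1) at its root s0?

s0 forces not ((p1 implies (p1 implies not p1)) and p1): no world accessible from s0 forces (p1 implies (p1 implies not p1)) and p1.
So the root s0 forces not ((p1 implies (p1 implies not p1)) and p1); the model is not a countermodel.

No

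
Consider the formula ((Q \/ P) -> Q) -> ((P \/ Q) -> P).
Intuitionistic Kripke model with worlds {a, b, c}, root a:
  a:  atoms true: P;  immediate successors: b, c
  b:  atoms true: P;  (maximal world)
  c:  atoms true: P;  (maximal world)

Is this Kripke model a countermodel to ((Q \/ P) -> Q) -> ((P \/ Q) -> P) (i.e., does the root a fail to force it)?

No

a ||- ((Q \/ P) -> Q) -> ((P \/ Q) -> P) vacuously: no world accessible from a forces the antecedent (Q \/ P) -> Q.
So the root a forces ((Q \/ P) -> Q) -> ((P \/ Q) -> P); the model is not a countermodel.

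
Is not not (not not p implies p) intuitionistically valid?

This is the double negation of double-negation elimination, which is intuitionistically derivable.
By Glivenko's theorem the double negation of any classical propositional tautology is intuitionistically provable; not not p implies p is classically a tautology.

Yes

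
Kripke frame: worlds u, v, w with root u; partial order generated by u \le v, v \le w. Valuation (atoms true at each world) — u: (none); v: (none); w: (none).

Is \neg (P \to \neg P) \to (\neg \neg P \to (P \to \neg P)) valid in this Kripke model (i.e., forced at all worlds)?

u \Vdash \neg (P \to \neg P) \to (\neg \neg P \to (P \to \neg P)) vacuously: no world accessible from u forces the antecedent \neg (P \to \neg P).
Since the root u forces \neg (P \to \neg P) \to (\neg \neg P \to (P \to \neg P)) and forcing is persistent (monotone upward), every world forces it.

Yes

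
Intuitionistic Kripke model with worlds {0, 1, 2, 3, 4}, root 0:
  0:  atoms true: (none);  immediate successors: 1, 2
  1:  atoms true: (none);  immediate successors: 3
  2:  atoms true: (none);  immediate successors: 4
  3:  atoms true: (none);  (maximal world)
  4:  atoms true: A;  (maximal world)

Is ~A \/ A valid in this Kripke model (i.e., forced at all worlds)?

No

Not every world: 0 ||-/- ~A \/ A.
0 ||-/- ~A \/ A: neither disjunct is forced at 0.
0 ||-/- ~A since 4 is accessible from 0 and 4 ||- A.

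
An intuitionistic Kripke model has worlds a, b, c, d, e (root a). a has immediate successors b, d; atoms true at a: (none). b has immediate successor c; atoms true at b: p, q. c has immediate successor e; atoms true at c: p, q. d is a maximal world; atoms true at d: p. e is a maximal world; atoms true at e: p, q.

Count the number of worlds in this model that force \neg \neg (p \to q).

a: does not force it — a \nVdash \neg \neg (p \to q) since d is accessible from a and d \Vdash \neg (p \to q).
b: forces it.
c: forces it.
d: does not force it — d \nVdash \neg \neg (p \to q) since d is accessible from d and d \Vdash \neg (p \to q).
e: forces it.
Worlds forcing the formula: {b, c, e}.

3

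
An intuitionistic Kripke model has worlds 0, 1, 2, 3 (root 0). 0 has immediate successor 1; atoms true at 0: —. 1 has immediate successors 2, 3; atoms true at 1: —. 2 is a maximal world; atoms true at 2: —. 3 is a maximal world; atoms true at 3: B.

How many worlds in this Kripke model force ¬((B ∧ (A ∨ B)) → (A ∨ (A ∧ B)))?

0: does not force it — 0 ⊮ ¬((B ∧ (A ∨ B)) → (A ∨ (A ∧ B))) since 2 is accessible from 0 and 2 ⊩ (B ∧ (A ∨ B)) → (A ∨ (A ∧ B)).
1: does not force it — 1 ⊮ ¬((B ∧ (A ∨ B)) → (A ∨ (A ∧ B))) since 2 is accessible from 1 and 2 ⊩ (B ∧ (A ∨ B)) → (A ∨ (A ∧ B)).
2: does not force it — 2 ⊮ ¬((B ∧ (A ∨ B)) → (A ∨ (A ∧ B))) since 2 is accessible from 2 and 2 ⊩ (B ∧ (A ∨ B)) → (A ∨ (A ∧ B)).
3: forces it.
Worlds forcing the formula: {3}.

1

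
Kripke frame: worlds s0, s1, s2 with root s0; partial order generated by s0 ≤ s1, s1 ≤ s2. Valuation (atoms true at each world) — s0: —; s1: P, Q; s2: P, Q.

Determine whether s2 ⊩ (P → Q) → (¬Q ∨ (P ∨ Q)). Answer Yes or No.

s2 ⊩ (P → Q) → (¬Q ∨ (P ∨ Q)): every world accessible from s2 that forces P → Q (namely s2) also forces ¬Q ∨ (P ∨ Q).

Yes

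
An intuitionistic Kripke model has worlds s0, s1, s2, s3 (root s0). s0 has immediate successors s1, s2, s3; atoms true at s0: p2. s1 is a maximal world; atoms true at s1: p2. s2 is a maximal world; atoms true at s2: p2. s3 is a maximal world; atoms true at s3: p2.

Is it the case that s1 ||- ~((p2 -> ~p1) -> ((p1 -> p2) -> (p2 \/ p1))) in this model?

s1 ||-/- ~((p2 -> ~p1) -> ((p1 -> p2) -> (p2 \/ p1))) since s1 is accessible from s1 and s1 ||- (p2 -> ~p1) -> ((p1 -> p2) -> (p2 \/ p1)).
s1 ||- (p2 -> ~p1) -> ((p1 -> p2) -> (p2 \/ p1)): every world accessible from s1 that forces p2 -> ~p1 (namely s1) also forces (p1 -> p2) -> (p2 \/ p1).

No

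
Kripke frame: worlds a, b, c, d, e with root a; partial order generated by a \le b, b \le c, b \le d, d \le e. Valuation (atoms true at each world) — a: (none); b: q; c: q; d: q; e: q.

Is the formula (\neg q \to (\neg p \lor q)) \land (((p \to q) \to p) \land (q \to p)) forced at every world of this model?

No

Not every world: a \nVdash (\neg q \to (\neg p \lor q)) \land (((p \to q) \to p) \land (q \to p)).
a \nVdash (\neg q \to (\neg p \lor q)) \land (((p \to q) \to p) \land (q \to p)) since a fails ((p \to q) \to p) \land (q \to p).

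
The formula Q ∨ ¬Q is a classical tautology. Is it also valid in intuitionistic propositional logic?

This is the law of excluded middle, which is not intuitionistically valid.
A Kripke countermodel: worlds u0, u1; order generated by u0 ≤ u1; atoms true at each world — u0:{}; u1:{Q}.
u0 ⊮ Q ∨ ¬Q: neither disjunct is forced at u0.
u0 lacks atom Q, so u0 ⊮ Q.
So the root u0 does not force the formula.

No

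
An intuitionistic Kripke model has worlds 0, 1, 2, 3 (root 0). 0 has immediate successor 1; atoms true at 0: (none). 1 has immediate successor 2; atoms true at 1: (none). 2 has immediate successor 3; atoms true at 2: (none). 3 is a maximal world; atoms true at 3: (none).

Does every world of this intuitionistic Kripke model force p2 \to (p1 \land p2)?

Yes

0 \Vdash p2 \to (p1 \land p2) vacuously: no world accessible from 0 forces the antecedent p2.
Since the root 0 forces p2 \to (p1 \land p2) and forcing is persistent (monotone upward), every world forces it.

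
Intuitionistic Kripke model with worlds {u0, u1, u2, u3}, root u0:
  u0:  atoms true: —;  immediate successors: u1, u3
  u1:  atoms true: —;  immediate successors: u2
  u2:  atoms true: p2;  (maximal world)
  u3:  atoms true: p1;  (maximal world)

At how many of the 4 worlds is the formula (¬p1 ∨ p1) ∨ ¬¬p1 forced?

u0: does not force it — u0 ⊮ (¬p1 ∨ p1) ∨ ¬¬p1: neither disjunct is forced at u0.
u1: forces it.
u2: forces it.
u3: forces it.
Worlds forcing the formula: {u1, u2, u3}.

3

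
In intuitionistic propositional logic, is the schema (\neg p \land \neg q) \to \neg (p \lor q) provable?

This is a constructively valid De Morgan direction (conjunction of negations to negated disjunction), which is intuitionistically derivable.
If both \neg p and \neg q hold at a world, no accessible world forces p or forces q, so none forces p \lor q.

Yes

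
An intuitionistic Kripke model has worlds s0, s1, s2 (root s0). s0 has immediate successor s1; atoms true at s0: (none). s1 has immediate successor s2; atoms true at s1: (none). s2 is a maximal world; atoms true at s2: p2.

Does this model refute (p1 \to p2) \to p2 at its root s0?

s0 \nVdash (p1 \to p2) \to p2: already at s0 itself, s0 \Vdash p1 \to p2 but s0 \nVdash p2.
s0 lacks atom p2, so s0 \nVdash p2.
So the root s0 does not force (p1 \to p2) \to p2; the model is a countermodel.

Yes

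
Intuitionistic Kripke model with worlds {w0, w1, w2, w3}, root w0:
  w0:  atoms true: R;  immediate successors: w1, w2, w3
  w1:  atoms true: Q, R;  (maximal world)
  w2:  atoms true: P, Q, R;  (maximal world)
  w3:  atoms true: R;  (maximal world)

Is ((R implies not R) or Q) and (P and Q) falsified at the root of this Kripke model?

Yes

w0 does not force ((R implies not R) or Q) and (P and Q) since w0 fails (R implies not R) or Q.
So the root w0 does not force ((R implies not R) or Q) and (P and Q); the model is a countermodel.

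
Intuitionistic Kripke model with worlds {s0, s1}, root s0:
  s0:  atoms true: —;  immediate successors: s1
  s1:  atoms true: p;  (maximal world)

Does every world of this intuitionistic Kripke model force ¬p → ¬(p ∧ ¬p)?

s0 ⊩ ¬p → ¬(p ∧ ¬p) vacuously: no world accessible from s0 forces the antecedent ¬p.
Since the root s0 forces ¬p → ¬(p ∧ ¬p) and forcing is persistent (monotone upward), every world forces it.

Yes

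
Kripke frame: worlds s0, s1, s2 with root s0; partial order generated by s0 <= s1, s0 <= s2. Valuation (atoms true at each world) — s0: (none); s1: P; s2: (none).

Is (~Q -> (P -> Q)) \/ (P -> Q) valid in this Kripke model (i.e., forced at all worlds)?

Not every world: s0 ||-/- (~Q -> (P -> Q)) \/ (P -> Q).
s0 ||-/- (~Q -> (P -> Q)) \/ (P -> Q): neither disjunct is forced at s0.
s0 ||-/- ~Q -> (P -> Q): already at s0 itself, s0 ||- ~Q but s0 ||-/- P -> Q.
s0 ||-/- P -> Q: at the accessible world s1, s1 ||- P but s1 ||-/- Q.

No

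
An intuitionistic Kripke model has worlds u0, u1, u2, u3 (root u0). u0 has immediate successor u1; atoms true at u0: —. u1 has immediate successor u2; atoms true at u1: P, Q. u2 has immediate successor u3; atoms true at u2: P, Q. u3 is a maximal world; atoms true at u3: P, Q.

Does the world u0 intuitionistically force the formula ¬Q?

u0 ⊮ ¬Q since u1 is accessible from u0 and u1 ⊩ Q.

No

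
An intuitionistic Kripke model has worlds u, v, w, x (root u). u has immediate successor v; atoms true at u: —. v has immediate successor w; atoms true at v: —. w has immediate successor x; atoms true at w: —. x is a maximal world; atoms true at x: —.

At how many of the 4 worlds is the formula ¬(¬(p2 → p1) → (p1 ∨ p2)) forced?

0

u: does not force it — u ⊮ ¬(¬(p2 → p1) → (p1 ∨ p2)) since u is accessible from u and u ⊩ ¬(p2 → p1) → (p1 ∨ p2).
v: does not force it — v ⊮ ¬(¬(p2 → p1) → (p1 ∨ p2)) since v is accessible from v and v ⊩ ¬(p2 → p1) → (p1 ∨ p2).
w: does not force it — w ⊮ ¬(¬(p2 → p1) → (p1 ∨ p2)) since w is accessible from w and w ⊩ ¬(p2 → p1) → (p1 ∨ p2).
x: does not force it.
Worlds forcing the formula: { }.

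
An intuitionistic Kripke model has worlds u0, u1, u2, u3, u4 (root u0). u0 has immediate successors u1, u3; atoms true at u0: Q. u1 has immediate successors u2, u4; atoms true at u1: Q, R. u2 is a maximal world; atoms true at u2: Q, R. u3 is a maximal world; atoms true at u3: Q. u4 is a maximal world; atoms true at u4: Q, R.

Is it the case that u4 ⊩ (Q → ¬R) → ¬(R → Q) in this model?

u4 ⊩ (Q → ¬R) → ¬(R → Q) vacuously: no world accessible from u4 forces the antecedent Q → ¬R.

Yes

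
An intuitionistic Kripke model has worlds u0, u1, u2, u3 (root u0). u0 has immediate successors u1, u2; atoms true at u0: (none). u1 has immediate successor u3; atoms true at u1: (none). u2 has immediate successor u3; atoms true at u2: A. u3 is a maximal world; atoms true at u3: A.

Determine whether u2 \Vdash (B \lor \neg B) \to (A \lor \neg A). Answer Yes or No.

Yes

u2 \Vdash (B \lor \neg B) \to (A \lor \neg A): every world accessible from u2 that forces B \lor \neg B (namely u2, u3) also forces A \lor \neg A.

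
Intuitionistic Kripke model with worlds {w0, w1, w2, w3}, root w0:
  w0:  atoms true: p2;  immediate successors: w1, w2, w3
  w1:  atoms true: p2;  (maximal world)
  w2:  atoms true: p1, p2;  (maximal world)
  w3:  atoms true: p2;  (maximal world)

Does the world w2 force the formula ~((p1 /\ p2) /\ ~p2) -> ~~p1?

Yes

w2 ||- ~((p1 /\ p2) /\ ~p2) -> ~~p1: every world accessible from w2 that forces ~((p1 /\ p2) /\ ~p2) (namely w2) also forces ~~p1.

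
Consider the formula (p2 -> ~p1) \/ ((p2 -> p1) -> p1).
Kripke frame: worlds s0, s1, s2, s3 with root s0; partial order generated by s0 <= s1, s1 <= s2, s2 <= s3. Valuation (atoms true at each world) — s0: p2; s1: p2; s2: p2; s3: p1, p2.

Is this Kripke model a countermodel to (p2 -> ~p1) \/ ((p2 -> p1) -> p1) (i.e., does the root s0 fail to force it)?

No

s0 ||- (p2 -> ~p1) \/ ((p2 -> p1) -> p1) via the disjunct (p2 -> p1) -> p1.
So the root s0 forces (p2 -> ~p1) \/ ((p2 -> p1) -> p1); the model is not a countermodel.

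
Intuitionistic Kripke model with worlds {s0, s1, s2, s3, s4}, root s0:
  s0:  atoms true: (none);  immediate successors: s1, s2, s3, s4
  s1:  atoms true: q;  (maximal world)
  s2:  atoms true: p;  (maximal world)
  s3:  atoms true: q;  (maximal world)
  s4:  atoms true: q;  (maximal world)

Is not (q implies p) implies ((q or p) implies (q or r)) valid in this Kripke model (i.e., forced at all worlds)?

s0 forces not (q implies p) implies ((q or p) implies (q or r)): every world accessible from s0 that forces not (q implies p) (namely s1, s3, s4) also forces (q or p) implies (q or r).
Since the root s0 forces not (q implies p) implies ((q or p) implies (q or r)) and forcing is persistent (monotone upward), every world forces it.

Yes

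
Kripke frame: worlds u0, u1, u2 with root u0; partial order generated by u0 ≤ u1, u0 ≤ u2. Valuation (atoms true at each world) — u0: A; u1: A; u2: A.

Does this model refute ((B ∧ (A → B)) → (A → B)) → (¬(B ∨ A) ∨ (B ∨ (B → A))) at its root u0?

No

u0 ⊩ ((B ∧ (A → B)) → (A → B)) → (¬(B ∨ A) ∨ (B ∨ (B → A))): every world accessible from u0 that forces (B ∧ (A → B)) → (A → B) (namely u0, u1, u2) also forces ¬(B ∨ A) ∨ (B ∨ (B → A)).
So the root u0 forces ((B ∧ (A → B)) → (A → B)) → (¬(B ∨ A) ∨ (B ∨ (B → A))); the model is not a countermodel.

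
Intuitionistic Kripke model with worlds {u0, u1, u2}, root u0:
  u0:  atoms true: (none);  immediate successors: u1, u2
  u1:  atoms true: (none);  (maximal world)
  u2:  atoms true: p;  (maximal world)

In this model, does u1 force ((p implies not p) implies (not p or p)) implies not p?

u1 forces ((p implies not p) implies (not p or p)) implies not p: every world accessible from u1 that forces (p implies not p) implies (not p or p) (namely u1) also forces not p.

Yes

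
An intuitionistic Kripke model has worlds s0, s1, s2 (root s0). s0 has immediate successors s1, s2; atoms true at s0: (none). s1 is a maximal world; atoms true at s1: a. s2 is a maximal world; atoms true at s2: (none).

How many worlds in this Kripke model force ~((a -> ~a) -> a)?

s0: does not force it — s0 ||-/- ~((a -> ~a) -> a) since s1 is accessible from s0 and s1 ||- (a -> ~a) -> a.
s1: does not force it.
s2: forces it.
Worlds forcing the formula: {s2}.

1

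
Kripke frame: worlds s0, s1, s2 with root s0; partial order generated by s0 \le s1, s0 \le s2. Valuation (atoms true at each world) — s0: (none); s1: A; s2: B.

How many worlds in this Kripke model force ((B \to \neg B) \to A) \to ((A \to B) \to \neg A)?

s0: forces it.
s1: forces it.
s2: forces it.
Worlds forcing the formula: {s0, s1, s2}.

3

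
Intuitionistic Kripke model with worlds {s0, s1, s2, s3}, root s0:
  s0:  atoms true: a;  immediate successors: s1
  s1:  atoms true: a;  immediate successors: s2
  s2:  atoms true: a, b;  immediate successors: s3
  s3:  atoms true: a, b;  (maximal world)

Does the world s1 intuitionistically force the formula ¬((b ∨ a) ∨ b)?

No

s1 ⊮ ¬((b ∨ a) ∨ b) since s1 is accessible from s1 and s1 ⊩ (b ∨ a) ∨ b.
s1 ⊩ (b ∨ a) ∨ b via the disjunct b ∨ a.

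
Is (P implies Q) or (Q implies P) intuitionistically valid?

No

This is the Gödel–Dummett linearity axiom, which is not intuitionistically valid.
A Kripke countermodel: worlds 0, 1, 2; order generated by 0 <= 1, 0 <= 2; atoms true at each world — 0:{}; 1:{P}; 2:{Q}.
0 does not force (P implies Q) or (Q implies P): neither disjunct is forced at 0.
0 does not force P implies Q: at the accessible world 1, 1 forces P but 1 does not force Q.
1 lacks atom Q, so 1 does not force Q.
So the root 0 does not force the formula.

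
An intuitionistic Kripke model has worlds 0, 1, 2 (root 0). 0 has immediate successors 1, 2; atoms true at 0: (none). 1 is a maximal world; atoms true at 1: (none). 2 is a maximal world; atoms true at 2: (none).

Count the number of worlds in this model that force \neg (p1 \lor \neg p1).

0

0: does not force it — 0 \nVdash \neg (p1 \lor \neg p1) since 0 is accessible from 0 and 0 \Vdash p1 \lor \neg p1.
1: does not force it — 1 \nVdash \neg (p1 \lor \neg p1) since 1 is accessible from 1 and 1 \Vdash p1 \lor \neg p1.
2: does not force it — 2 \nVdash \neg (p1 \lor \neg p1) since 2 is accessible from 2 and 2 \Vdash p1 \lor \neg p1.
Worlds forcing the formula: { }.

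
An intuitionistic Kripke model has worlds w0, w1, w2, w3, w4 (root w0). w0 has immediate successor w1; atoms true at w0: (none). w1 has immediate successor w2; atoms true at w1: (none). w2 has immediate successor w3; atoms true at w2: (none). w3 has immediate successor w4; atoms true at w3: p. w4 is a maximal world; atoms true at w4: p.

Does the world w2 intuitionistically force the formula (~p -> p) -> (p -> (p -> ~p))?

No

w2 ||-/- (~p -> p) -> (p -> (p -> ~p)): already at w2 itself, w2 ||- ~p -> p but w2 ||-/- p -> (p -> ~p).
w2 ||-/- p -> (p -> ~p): at the accessible world w3, w3 ||- p but w3 ||-/- p -> ~p.
w3 ||-/- p -> ~p: already at w3 itself, w3 ||- p but w3 ||-/- ~p.
w3 ||-/- ~p since w3 is accessible from w3 and w3 ||- p.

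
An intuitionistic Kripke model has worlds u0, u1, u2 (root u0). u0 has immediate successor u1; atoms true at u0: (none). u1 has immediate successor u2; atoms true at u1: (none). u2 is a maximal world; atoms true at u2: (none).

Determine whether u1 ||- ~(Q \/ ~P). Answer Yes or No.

No

u1 ||-/- ~(Q \/ ~P) since u1 is accessible from u1 and u1 ||- Q \/ ~P.
u1 ||- Q \/ ~P via the disjunct ~P.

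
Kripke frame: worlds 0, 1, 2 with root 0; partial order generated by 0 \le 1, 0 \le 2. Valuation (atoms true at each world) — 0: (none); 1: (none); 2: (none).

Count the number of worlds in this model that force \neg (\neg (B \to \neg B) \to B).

0

0: does not force it — 0 \nVdash \neg (\neg (B \to \neg B) \to B) since 0 is accessible from 0 and 0 \Vdash \neg (B \to \neg B) \to B.
1: does not force it — 1 \nVdash \neg (\neg (B \to \neg B) \to B) since 1 is accessible from 1 and 1 \Vdash \neg (B \to \neg B) \to B.
2: does not force it.
Worlds forcing the formula: { }.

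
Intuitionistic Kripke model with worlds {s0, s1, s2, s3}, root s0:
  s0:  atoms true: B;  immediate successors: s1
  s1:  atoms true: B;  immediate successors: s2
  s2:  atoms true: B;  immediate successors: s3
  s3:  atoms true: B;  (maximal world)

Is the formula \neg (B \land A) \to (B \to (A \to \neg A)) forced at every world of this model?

Yes

s0 \Vdash \neg (B \land A) \to (B \to (A \to \neg A)): every world accessible from s0 that forces \neg (B \land A) (namely s0, s1, s2, s3) also forces B \to (A \to \neg A).
Since the root s0 forces \neg (B \land A) \to (B \to (A \to \neg A)) and forcing is persistent (monotone upward), every world forces it.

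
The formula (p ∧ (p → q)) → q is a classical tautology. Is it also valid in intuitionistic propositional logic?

This is modus ponens in implicational form, which is intuitionistically derivable.
If a world forces p and p → q, then applying the implication at that world (which is accessible from itself) gives q.

Yes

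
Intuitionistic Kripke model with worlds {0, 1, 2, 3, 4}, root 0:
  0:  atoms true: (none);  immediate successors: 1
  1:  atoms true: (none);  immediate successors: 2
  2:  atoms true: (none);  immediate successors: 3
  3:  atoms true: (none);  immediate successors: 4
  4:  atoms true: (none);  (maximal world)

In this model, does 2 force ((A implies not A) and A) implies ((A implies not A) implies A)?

Yes

2 forces ((A implies not A) and A) implies ((A implies not A) implies A) vacuously: no world accessible from 2 forces the antecedent (A implies not A) and A.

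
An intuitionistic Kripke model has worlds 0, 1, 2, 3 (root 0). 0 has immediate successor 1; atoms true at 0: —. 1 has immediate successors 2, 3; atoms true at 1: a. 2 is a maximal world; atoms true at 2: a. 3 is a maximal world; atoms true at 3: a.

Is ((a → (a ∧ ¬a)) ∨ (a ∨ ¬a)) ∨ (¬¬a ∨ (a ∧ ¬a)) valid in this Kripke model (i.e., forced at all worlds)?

Yes

0 ⊩ ((a → (a ∧ ¬a)) ∨ (a ∨ ¬a)) ∨ (¬¬a ∨ (a ∧ ¬a)) via the disjunct ¬¬a ∨ (a ∧ ¬a).
Since the root 0 forces ((a → (a ∧ ¬a)) ∨ (a ∨ ¬a)) ∨ (¬¬a ∨ (a ∧ ¬a)) and forcing is persistent (monotone upward), every world forces it.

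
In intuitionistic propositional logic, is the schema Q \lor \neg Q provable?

No

This is the law of excluded middle, which is not intuitionistically valid.
A Kripke countermodel: worlds w0, w1; order generated by w0 \le w1; atoms true at each world — w0:{}; w1:{Q}.
w0 \nVdash Q \lor \neg Q: neither disjunct is forced at w0.
w0 lacks atom Q, so w0 \nVdash Q.
So the root w0 does not force the formula.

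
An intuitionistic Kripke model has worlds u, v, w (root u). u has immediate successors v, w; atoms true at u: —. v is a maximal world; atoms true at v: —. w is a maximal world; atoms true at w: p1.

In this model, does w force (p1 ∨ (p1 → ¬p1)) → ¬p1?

w ⊮ (p1 ∨ (p1 → ¬p1)) → ¬p1: already at w itself, w ⊩ p1 ∨ (p1 → ¬p1) but w ⊮ ¬p1.
w ⊮ ¬p1 since w is accessible from w and w ⊩ p1.

No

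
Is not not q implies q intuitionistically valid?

No

This is double-negation elimination, which is not intuitionistically valid.
A Kripke countermodel: worlds u, v; order generated by u <= v; atoms true at each world — u:{}; v:{q}.
u does not force not not q implies q: already at u itself, u forces not not q but u does not force q.
u lacks atom q, so u does not force q.
So the root u does not force the formula.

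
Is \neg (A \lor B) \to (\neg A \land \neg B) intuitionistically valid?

Yes

This is a constructively valid De Morgan direction (negated disjunction to conjunction of negations), which is intuitionistically derivable.
From \neg (A \lor B): if A held then A \lor B would, contradiction — so \neg A; similarly \neg B.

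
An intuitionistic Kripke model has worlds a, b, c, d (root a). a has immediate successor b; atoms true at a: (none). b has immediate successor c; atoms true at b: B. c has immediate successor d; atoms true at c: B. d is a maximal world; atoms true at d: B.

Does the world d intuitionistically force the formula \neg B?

d \nVdash \neg B since d is accessible from d and d \Vdash B.

No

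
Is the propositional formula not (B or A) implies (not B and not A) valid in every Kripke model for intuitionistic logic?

This is a constructively valid De Morgan direction (negated disjunction to conjunction of negations), which is intuitionistically derivable.
From not (B or A): if B held then B or A would, contradiction — so not B; similarly not A.

Yes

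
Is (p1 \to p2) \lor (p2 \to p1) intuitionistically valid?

No

This is the Gödel–Dummett linearity axiom, which is not intuitionistically valid.
A Kripke countermodel: worlds s0, s1, s2; order generated by s0 \le s1, s0 \le s2; atoms true at each world — s0:{}; s1:{p1}; s2:{p2}.
s0 \nVdash (p1 \to p2) \lor (p2 \to p1): neither disjunct is forced at s0.
s0 \nVdash p1 \to p2: at the accessible world s1, s1 \Vdash p1 but s1 \nVdash p2.
s1 lacks atom p2, so s1 \nVdash p2.
So the root s0 does not force the formula.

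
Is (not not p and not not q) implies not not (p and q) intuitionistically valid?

Yes

This is the distribution of double negation over conjunction, which is intuitionistically derivable.
Assume not not p, not not q, and not (p and q). From p we'd get not q (since p and q is refuted), contradicting not not q; so not p, contradicting not not p.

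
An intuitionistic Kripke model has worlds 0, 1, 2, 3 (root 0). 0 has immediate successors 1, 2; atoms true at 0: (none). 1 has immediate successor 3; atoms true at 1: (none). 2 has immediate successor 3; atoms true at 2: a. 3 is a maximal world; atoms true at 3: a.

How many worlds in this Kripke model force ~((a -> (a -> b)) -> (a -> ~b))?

0: does not force it — 0 ||-/- ~((a -> (a -> b)) -> (a -> ~b)) since 0 is accessible from 0 and 0 ||- (a -> (a -> b)) -> (a -> ~b).
1: does not force it.
2: does not force it.
3: does not force it.
Worlds forcing the formula: { }.

0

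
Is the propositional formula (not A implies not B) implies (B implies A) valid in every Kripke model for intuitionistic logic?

This is the converse of contraposition, which is not intuitionistically valid.
A Kripke countermodel: worlds a, b; order generated by a <= b; atoms true at each world — a:{B}; b:{A,B}.
a does not force (not A implies not B) implies (B implies A): already at a itself, a forces not A implies not B but a does not force B implies A.
a does not force B implies A: already at a itself, a forces B but a does not force A.
a lacks atom A, so a does not force A.
So the root a does not force the formula.

No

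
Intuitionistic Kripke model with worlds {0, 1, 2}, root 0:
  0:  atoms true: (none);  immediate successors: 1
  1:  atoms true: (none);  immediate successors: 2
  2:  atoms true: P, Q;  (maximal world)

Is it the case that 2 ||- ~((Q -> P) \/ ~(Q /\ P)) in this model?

2 ||-/- ~((Q -> P) \/ ~(Q /\ P)) since 2 is accessible from 2 and 2 ||- (Q -> P) \/ ~(Q /\ P).
2 ||- (Q -> P) \/ ~(Q /\ P) via the disjunct Q -> P.

No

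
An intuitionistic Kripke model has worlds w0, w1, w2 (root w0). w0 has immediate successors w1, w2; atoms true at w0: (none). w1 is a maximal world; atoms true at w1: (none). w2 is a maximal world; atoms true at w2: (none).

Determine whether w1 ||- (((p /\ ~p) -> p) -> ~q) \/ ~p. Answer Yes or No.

w1 ||- (((p /\ ~p) -> p) -> ~q) \/ ~p via the disjunct ((p /\ ~p) -> p) -> ~q.

Yes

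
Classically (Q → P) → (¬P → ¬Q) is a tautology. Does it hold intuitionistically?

This is the forward direction of contraposition, which is intuitionistically derivable.
Assume Q → P and ¬P. If Q held then P would follow, contradicting ¬P; so ¬Q.

Yes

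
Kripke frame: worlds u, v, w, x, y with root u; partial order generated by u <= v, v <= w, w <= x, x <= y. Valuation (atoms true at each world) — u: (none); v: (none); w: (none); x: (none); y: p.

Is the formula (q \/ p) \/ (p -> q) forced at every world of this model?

Not every world: u ||-/- (q \/ p) \/ (p -> q).
u ||-/- (q \/ p) \/ (p -> q): neither disjunct is forced at u.
u ||-/- q \/ p: neither disjunct is forced at u.

No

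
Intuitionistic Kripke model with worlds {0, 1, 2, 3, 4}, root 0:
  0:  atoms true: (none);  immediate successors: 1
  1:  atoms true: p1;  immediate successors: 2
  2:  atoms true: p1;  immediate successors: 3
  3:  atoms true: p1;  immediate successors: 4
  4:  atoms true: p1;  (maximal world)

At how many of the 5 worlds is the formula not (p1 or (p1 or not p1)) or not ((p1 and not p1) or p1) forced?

0: does not force it — 0 does not force not (p1 or (p1 or not p1)) or not ((p1 and not p1) or p1): neither disjunct is forced at 0.
1: does not force it — 1 does not force not (p1 or (p1 or not p1)) or not ((p1 and not p1) or p1): neither disjunct is forced at 1.
2: does not force it.
3: does not force it.
4: does not force it.
Worlds forcing the formula: { }.

0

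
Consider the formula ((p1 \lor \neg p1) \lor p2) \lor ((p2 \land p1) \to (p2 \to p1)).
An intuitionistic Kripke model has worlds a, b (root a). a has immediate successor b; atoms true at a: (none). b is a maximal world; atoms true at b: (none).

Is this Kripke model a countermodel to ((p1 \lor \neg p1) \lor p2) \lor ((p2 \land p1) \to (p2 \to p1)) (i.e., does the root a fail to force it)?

No

a \Vdash ((p1 \lor \neg p1) \lor p2) \lor ((p2 \land p1) \to (p2 \to p1)) via the disjunct (p1 \lor \neg p1) \lor p2.
So the root a forces ((p1 \lor \neg p1) \lor p2) \lor ((p2 \land p1) \to (p2 \to p1)); the model is not a countermodel.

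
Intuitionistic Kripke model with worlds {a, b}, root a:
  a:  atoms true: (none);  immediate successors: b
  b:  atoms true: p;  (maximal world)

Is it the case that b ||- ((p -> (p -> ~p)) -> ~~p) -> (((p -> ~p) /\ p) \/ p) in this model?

Yes

b ||- ((p -> (p -> ~p)) -> ~~p) -> (((p -> ~p) /\ p) \/ p): every world accessible from b that forces (p -> (p -> ~p)) -> ~~p (namely b) also forces ((p -> ~p) /\ p) \/ p.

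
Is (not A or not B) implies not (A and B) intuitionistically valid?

Yes

This is a constructively valid De Morgan direction (disjunction of negations to negated conjunction), which is intuitionistically derivable.
If not A holds at a world then no accessible world forces A, hence none forces A and B; likewise for not B.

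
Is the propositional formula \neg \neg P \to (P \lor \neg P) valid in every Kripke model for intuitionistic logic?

This is a variant of double-negation elimination (deriving excluded middle from double negation), which is not intuitionistically valid.
A Kripke countermodel: worlds a, b; order generated by a \le b; atoms true at each world — a:{}; b:{P}.
a \nVdash \neg \neg P \to (P \lor \neg P): already at a itself, a \Vdash \neg \neg P but a \nVdash P \lor \neg P.
a \nVdash P \lor \neg P: neither disjunct is forced at a.
a lacks atom P, so a \nVdash P.
So the root a does not force the formula.

No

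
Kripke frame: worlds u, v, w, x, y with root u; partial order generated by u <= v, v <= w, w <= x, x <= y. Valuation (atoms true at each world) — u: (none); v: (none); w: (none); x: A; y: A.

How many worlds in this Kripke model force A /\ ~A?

u: does not force it — u ||-/- A /\ ~A since u fails A.
v: does not force it — v ||-/- A /\ ~A since v fails A.
w: does not force it — w ||-/- A /\ ~A since w fails A.
x: does not force it.
y: does not force it.
Worlds forcing the formula: { }.

0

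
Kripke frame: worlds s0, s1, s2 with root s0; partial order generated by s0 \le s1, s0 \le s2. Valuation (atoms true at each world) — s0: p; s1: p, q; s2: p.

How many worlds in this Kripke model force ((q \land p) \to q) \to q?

s0: does not force it — s0 \nVdash ((q \land p) \to q) \to q: already at s0 itself, s0 \Vdash (q \land p) \to q but s0 \nVdash q.
s1: forces it.
s2: does not force it.
Worlds forcing the formula: {s1}.

1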